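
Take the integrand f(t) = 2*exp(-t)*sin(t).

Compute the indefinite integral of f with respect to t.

Since d/dt undoes antidifferentiation here, F'(t) = f(t) is required of F(t).
Check: d/dt[(-sin(t) - cos(t))*exp(-t)] = 2*exp(-t)*sin(t) = f(t).

F(t) = (-sin(t) - cos(t))*exp(-t) + C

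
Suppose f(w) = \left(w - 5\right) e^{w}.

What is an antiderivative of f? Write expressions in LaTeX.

An antiderivative is F(w) = \left(w - 6\right) e^{w}.

f has the shape u'v + uv' for u = w - 6 and v = e^{w} — it is the derivative of the product u*v.
Check: d/dw[\left(w - 6\right) e^{w}] = w e^{w} - 5 e^{w}, which equals f(w).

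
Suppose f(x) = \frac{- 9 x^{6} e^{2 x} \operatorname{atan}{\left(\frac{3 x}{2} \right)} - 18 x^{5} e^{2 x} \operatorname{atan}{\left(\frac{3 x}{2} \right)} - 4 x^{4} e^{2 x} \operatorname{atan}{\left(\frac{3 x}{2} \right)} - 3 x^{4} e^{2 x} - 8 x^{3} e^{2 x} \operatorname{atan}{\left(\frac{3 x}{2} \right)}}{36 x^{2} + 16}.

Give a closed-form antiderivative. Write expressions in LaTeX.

An antiderivative is F(x) = - \frac{x^{4} e^{2 x} \operatorname{atan}{\left(\frac{3 x}{2} \right)}}{8}.

Since d/dx undoes antidifferentiation here, F'(x) = f(x) is required of F(x).
Check: d/dx[- \frac{x^{4} e^{2 x} \operatorname{atan}{\left(\frac{3 x}{2} \right)}}{8}] = \frac{- 9 x^{6} e^{2 x} \operatorname{atan}{\left(\frac{3 x}{2} \right)} - 18 x^{5} e^{2 x} \operatorname{atan}{\left(\frac{3 x}{2} \right)} - 4 x^{4} e^{2 x} \operatorname{atan}{\left(\frac{3 x}{2} \right)} - 3 x^{4} e^{2 x} - 8 x^{3} e^{2 x} \operatorname{atan}{\left(\frac{3 x}{2} \right)}}{36 x^{2} + 16} = f(x).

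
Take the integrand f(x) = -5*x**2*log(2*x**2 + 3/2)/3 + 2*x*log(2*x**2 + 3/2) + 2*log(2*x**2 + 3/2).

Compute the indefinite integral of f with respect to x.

F(x) = 10*x**3/27 - x**2 - 29*x/6 + (-5*x**3/9 + x**2 + 2*x)*log(2*x**2 + 3/2) + 3*log(x**2 + 3/4)/4 + 29*sqrt(3)*atan(2*sqrt(3)*x/3)/12 + C

The integrand splits into summands that can be handled one at a time.
Check: d/dx[10*x**3/27 - x**2 - 29*x/6 + (-5*x**3/9 + x**2 + 2*x)*log(2*x**2 + 3/2) + 3*log(x**2 + 3/4)/4 + 29*sqrt(3)*atan(2*sqrt(3)*x/3)/12] = -5*x**2*log(2*x**2 + 3/2)/3 + 2*x*log(2*x**2 + 3/2) + 2*log(2*x**2 + 3/2) = f(x).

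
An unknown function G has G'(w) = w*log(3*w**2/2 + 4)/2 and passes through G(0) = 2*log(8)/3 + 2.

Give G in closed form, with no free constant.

G(w) = w**2*log(3*w**2/2 + 4)/4 - w**2/4 + 2*log(3*w**2 + 8)/3 + 2

Whatever form G(w) takes, its d/dw must return the stated G'(w).
A general antiderivative is w**2*log(3*w**2/2 + 4)/4 - w**2/4 + 2*log(3*w**2 + 8)/3 + C.
The condition gives C = 2*log(8)/3 + 2 - (2*log(8)/3) = 2.
So G(w) = w**2*log(3*w**2/2 + 4)/4 - w**2/4 + 2*log(3*w**2 + 8)/3 + 2.
Check: d/dw[w**2*log(3*w**2/2 + 4)/4 - w**2/4 + 2*log(3*w**2 + 8)/3 + 2] = w*log(3*w**2/2 + 4)/2 = G'(w).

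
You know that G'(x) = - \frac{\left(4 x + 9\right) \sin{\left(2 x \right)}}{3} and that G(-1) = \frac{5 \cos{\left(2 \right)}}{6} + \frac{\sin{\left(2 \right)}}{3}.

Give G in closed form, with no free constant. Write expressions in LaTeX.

Recover the given G'(x) by differentiating a candidate G(x); any mismatch rules it out.
A general antiderivative is \frac{2 x \cos{\left(2 x \right)}}{3} - \frac{\sin{\left(2 x \right)}}{3} + \frac{3 \cos{\left(2 x \right)}}{2} + C.
The condition gives C = \frac{5 \cos{\left(2 \right)}}{6} + \frac{\sin{\left(2 \right)}}{3} - (\frac{5 \cos{\left(2 \right)}}{6} + \frac{\sin{\left(2 \right)}}{3}) = 0.
So G(x) = \frac{2 x \cos{\left(2 x \right)}}{3} - \frac{\sin{\left(2 x \right)}}{3} + \frac{3 \cos{\left(2 x \right)}}{2}.
Check: d/dx[\frac{2 x \cos{\left(2 x \right)}}{3} - \frac{\sin{\left(2 x \right)}}{3} + \frac{3 \cos{\left(2 x \right)}}{2}] = - \frac{4 x \sin{\left(2 x \right)}}{3} - 3 \sin{\left(2 x \right)}, which equals G'(x).

G(x) = \frac{2 x \cos{\left(2 x \right)}}{3} - \frac{\sin{\left(2 x \right)}}{3} + \frac{3 \cos{\left(2 x \right)}}{2}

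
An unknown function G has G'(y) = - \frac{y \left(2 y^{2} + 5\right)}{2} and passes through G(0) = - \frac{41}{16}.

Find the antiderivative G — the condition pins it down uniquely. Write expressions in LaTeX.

G(y) = - \left(\frac{y^{2}}{2} + \frac{5}{4}\right)^{2} - 1

The substitution u = \frac{y^{2}}{2} + \frac{5}{4} works: G'(y) is exactly (dG/du)*(du/dy) for that inner function.
A general antiderivative is - \left(\frac{y^{2}}{2} + \frac{5}{4}\right)^{2} + C.
The condition gives C = - \frac{41}{16} - (- \frac{25}{16}) = -1.
So G(y) = - \left(\frac{y^{2}}{2} + \frac{5}{4}\right)^{2} - 1.
Check: d/dy[- \left(\frac{y^{2}}{2} + \frac{5}{4}\right)^{2} - 1] = - y^{3} - \frac{5 y}{2}, which equals G'(y).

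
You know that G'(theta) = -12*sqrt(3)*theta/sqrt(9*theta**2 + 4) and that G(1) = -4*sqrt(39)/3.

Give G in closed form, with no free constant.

G(theta) = -4*sqrt(3*theta**2 + 4/3)

G'(theta) matches the chain-rule pattern g'(h)*h' with inner function h(theta) = 3*theta**2 + 4/3; substituting u = h(theta) collapses the integral.
A general antiderivative is -4*sqrt(3*theta**2 + 4/3) + C.
The condition gives C = -4*sqrt(39)/3 - (-4*sqrt(39)/3) = 0.
So G(theta) = -4*sqrt(3*theta**2 + 4/3).
Check: d/dtheta[-4*sqrt(3*theta**2 + 4/3)] = -12*sqrt(3)*theta/sqrt(9*theta**2 + 4) = G'(theta).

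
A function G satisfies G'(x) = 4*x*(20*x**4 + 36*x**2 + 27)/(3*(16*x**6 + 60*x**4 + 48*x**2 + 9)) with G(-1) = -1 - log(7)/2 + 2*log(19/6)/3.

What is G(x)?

A first test for any G(x): its x-derivative must equal the given G'(x).
A general antiderivative is -log(4*x**2 + 3)/2 + 2*log(2*x**4/3 + 2*x**2 + 1/2)/3 + C.
The condition gives C = -1 - log(7)/2 + 2*log(19/6)/3 - (-log(7)/2 + 2*log(19/6)/3) = -1.
So G(x) = -log(4*x**2 + 3)/2 + 2*log(2*x**4/3 + 2*x**2 + 1/2)/3 - 1.
Check: d/dx[-log(4*x**2 + 3)/2 + 2*log(2*x**4/3 + 2*x**2 + 1/2)/3 - 1] = (80*x**5 + 144*x**3 + 108*x)/(48*x**6 + 180*x**4 + 144*x**2 + 27), which equals G'(x).

G(x) = -log(4*x**2 + 3)/2 + 2*log(2*x**4/3 + 2*x**2 + 1/2)/3 - 1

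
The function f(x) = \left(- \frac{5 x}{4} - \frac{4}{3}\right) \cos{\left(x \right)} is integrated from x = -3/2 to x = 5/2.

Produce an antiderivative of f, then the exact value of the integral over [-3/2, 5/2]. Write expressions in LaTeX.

Antiderivative: F(x) = - \frac{5 x \sin{\left(x \right)}}{4} - \frac{4 \sin{\left(x \right)}}{3} - \frac{5 \cos{\left(x \right)}}{4}; value = - \frac{107 \sin{\left(\frac{5}{2} \right)}}{24} + \frac{5 \cos{\left(\frac{3}{2} \right)}}{4} + \frac{13 \sin{\left(\frac{3}{2} \right)}}{24} - \frac{5 \cos{\left(\frac{5}{2} \right)}}{4}

Recover f(x) by differentiating a candidate F(x); any mismatch rules it out.
F(x) = - \frac{5 x \sin{\left(x \right)}}{4} - \frac{4 \sin{\left(x \right)}}{3} - \frac{5 \cos{\left(x \right)}}{4} is an antiderivative of f.
Check: d/dx[- \frac{5 x \sin{\left(x \right)}}{4} - \frac{4 \sin{\left(x \right)}}{3} - \frac{5 \cos{\left(x \right)}}{4}] = - \frac{5 x \cos{\left(x \right)}}{4} - \frac{4 \cos{\left(x \right)}}{3}, which equals f(x).
F(5/2) = - \frac{107 \sin{\left(\frac{5}{2} \right)}}{24} - \frac{5 \cos{\left(\frac{5}{2} \right)}}{4}; F(-3/2) = - \frac{13 \sin{\left(\frac{3}{2} \right)}}{24} - \frac{5 \cos{\left(\frac{3}{2} \right)}}{4}.
Integral = F(5/2) - F(-3/2) = - \frac{107 \sin{\left(\frac{5}{2} \right)}}{24} + \frac{5 \cos{\left(\frac{3}{2} \right)}}{4} + \frac{13 \sin{\left(\frac{3}{2} \right)}}{24} - \frac{5 \cos{\left(\frac{5}{2} \right)}}{4}.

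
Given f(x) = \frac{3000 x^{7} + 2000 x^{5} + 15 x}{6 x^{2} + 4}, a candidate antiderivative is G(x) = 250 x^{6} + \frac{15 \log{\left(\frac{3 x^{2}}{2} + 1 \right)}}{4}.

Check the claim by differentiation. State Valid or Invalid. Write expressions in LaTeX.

d/dx[G] = \frac{9000 x^{7} + 6000 x^{5} + 45 x}{6 x^{2} + 4}
d/dx[G] - f(x) = \frac{3000 x^{7} + 2000 x^{5} + 15 x}{3 x^{2} + 2} != 0.

Invalid: d/dx[G] - f = \frac{3000 x^{7} + 2000 x^{5} + 15 x}{3 x^{2} + 2}, which is not 0.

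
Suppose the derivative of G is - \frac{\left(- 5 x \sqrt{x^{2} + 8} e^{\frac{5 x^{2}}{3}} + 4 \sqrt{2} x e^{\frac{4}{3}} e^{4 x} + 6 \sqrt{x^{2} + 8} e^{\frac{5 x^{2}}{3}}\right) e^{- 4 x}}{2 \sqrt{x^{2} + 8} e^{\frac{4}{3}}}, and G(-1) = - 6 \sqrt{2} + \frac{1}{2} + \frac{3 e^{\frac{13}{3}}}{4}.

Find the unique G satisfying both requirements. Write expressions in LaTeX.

Whatever form G(x) takes, its d/dx must return the stated G'(x).
A general antiderivative is - 4 \sqrt{\frac{x^{2}}{2} + 4} + \frac{3 e^{- 3 x} e^{\frac{5 x^{2}}{3} - x - \frac{4}{3}}}{4} + C.
The condition gives C = - 6 \sqrt{2} + \frac{1}{2} + \frac{3 e^{\frac{13}{3}}}{4} - (- 6 \sqrt{2} + \frac{3 e^{\frac{13}{3}}}{4}) = \frac{1}{2}.
So G(x) = \frac{\left(- 8 \sqrt{2} \sqrt{x^{2} + 8} e^{3 x} + 2 e^{3 x} + 3 e^{\frac{5 x^{2}}{3} - x - \frac{4}{3}}\right) e^{- 3 x}}{4}.
Check: d/dx[\frac{\left(- 8 \sqrt{2} \sqrt{x^{2} + 8} e^{3 x} + 2 e^{3 x} + 3 e^{\frac{5 x^{2}}{3} - x - \frac{4}{3}}\right) e^{- 3 x}}{4}] = \frac{\left(5 x \sqrt{x^{2} + 8} - 4 \sqrt{2} x e^{\frac{4}{3}} e^{4 x} e^{- \frac{5 x^{2}}{3}} - 6 \sqrt{x^{2} + 8}\right) e^{- 4 x} e^{\frac{5 x^{2}}{3}}}{2 \sqrt{x^{2} + 8} e^{\frac{4}{3}}}, which equals G'(x).

G(x) = \frac{\left(- 8 \sqrt{2} \sqrt{x^{2} + 8} e^{3 x} + 2 e^{3 x} + 3 e^{\frac{5 x^{2}}{3} - x - \frac{4}{3}}\right) e^{- 3 x}}{4}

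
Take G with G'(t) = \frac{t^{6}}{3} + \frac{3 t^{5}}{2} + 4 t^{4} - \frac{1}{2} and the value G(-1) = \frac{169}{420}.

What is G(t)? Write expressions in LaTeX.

G(t) = \frac{20 t^{7} + 105 t^{6} + 336 t^{5} - 210 t + 210}{420}

The integrand splits into summands that can be handled one at a time.
A general antiderivative is \frac{t^{7}}{21} + \frac{t^{6}}{4} + \frac{4 t^{5}}{5} - \frac{t}{2} + C.
The condition gives C = \frac{169}{420} - (- \frac{41}{420}) = \frac{1}{2}.
So G(t) = \frac{20 t^{7} + 105 t^{6} + 336 t^{5} - 210 t + 210}{420}.
Check: d/dt[\frac{20 t^{7} + 105 t^{6} + 336 t^{5} - 210 t + 210}{420}] = \frac{t^{6}}{3} + \frac{3 t^{5}}{2} + 4 t^{4} - \frac{1}{2} = G'(t).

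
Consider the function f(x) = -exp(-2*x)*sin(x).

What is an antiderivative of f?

An antiderivative is F(x) = (2*sin(x) + cos(x))*exp(-2*x)/5.

For F(x) to be correct the identity F'(x) - f(x) = 0 must hold.
Check: d/dx[(2*sin(x) + cos(x))*exp(-2*x)/5] = -exp(-2*x)*sin(x) = f(x).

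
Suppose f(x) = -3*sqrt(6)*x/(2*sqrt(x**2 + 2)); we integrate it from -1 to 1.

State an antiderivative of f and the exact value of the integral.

f matches the chain-rule pattern g'(h)*h' with inner function h(x) = 3*x**2/2 + 3; substituting u = h(x) collapses the integral.
F(x) = -3*sqrt(6)*sqrt(x**2 + 2)/2 is an antiderivative of f.
Check: d/dx[-3*sqrt(6)*sqrt(x**2 + 2)/2] = -3*sqrt(6)*x/(2*sqrt(x**2 + 2)) = f(x).
F(1) = -9*sqrt(2)/2; F(-1) = -9*sqrt(2)/2.
Integral = F(1) - F(-1) = 0.

Antiderivative: F(x) = -3*sqrt(6)*sqrt(x**2 + 2)/2; value = 0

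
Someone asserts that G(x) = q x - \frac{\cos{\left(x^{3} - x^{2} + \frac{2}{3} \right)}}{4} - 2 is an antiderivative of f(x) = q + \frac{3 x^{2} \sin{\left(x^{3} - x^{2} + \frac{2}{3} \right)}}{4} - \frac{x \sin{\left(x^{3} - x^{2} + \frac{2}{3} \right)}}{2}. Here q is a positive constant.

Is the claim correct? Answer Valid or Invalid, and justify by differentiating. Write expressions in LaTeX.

d/dx[G] = q + \frac{3 x^{2} \sin{\left(x^{3} - x^{2} + \frac{2}{3} \right)}}{4} - \frac{x \sin{\left(x^{3} - x^{2} + \frac{2}{3} \right)}}{2}
This equals f(x) exactly, so the claim holds.

Valid: G'(x) = f(x).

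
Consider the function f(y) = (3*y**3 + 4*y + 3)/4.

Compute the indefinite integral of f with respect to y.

Check any antiderivative F(y) by computing F'(y) and comparing it with f(y).
Check: d/dy[y*(3*y**3 + 8*y + 12)/16] = 3*y**3/4 + y + 3/4, which equals f(y).

F(y) = y*(3*y**3 + 8*y + 12)/16 + C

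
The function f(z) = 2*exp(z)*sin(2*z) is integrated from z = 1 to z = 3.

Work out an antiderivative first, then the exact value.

Antiderivative: F(z) = -2*(-sin(2*z) + 2*cos(2*z))*exp(z)/5; value = -4*exp(3)*cos(6)/5 + 2*exp(3)*sin(6)/5 - 2*exp(1)*sin(2)/5 + 4*exp(1)*cos(2)/5

Since d/dz undoes antidifferentiation here, F'(z) = f(z) is required of F(z).
F(z) = -2*(-sin(2*z) + 2*cos(2*z))*exp(z)/5 is an antiderivative of f.
Check: d/dz[-2*(-sin(2*z) + 2*cos(2*z))*exp(z)/5] = 2*exp(z)*sin(2*z) = f(z).
F(3) = -4*exp(3)*cos(6)/5 + 2*exp(3)*sin(6)/5; F(1) = -4*exp(1)*cos(2)/5 + 2*exp(1)*sin(2)/5.
Integral = F(3) - F(1) = -4*exp(3)*cos(6)/5 + 2*exp(3)*sin(6)/5 - 2*exp(1)*sin(2)/5 + 4*exp(1)*cos(2)/5.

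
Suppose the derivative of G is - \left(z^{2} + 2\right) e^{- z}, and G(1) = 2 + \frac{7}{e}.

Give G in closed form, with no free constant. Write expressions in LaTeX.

Recognize the product-rule pattern: G'(z) = u'v + uv' with u = z^{2} + 2 z + 4, v = e^{- z}, so integration by parts undoes it.
A general antiderivative is \left(z^{2} + 2 z + 4\right) e^{- z} + C.
The condition gives C = 2 + \frac{7}{e} - (\frac{7}{e}) = 2.
So G(z) = \left(z^{2} + 2 z + 2 e^{z} + 4\right) e^{- z}.
Check: d/dz[\left(z^{2} + 2 z + 2 e^{z} + 4\right) e^{- z}] = \left(- z^{2} - 2\right) e^{- z}, which equals G'(z).

G(z) = \left(z^{2} + 2 z + 2 e^{z} + 4\right) e^{- z}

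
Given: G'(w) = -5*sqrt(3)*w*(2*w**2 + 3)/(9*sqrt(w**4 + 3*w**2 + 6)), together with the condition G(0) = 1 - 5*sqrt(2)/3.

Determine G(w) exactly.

G(w) = sqrt(3)*(-5*sqrt(w**4 + 3*w**2 + 6) + 3*sqrt(3))/9

G'(w) matches the chain-rule pattern g'(h)*h' with inner function h(w) = w**4/3 + w**2 + 2; substituting u = h(w) collapses the integral.
A general antiderivative is -5*sqrt(w**4/3 + w**2 + 2)/3 + C.
The condition gives C = 1 - 5*sqrt(2)/3 - (-5*sqrt(2)/3) = 1.
So G(w) = sqrt(3)*(-5*sqrt(w**4 + 3*w**2 + 6) + 3*sqrt(3))/9.
Check: d/dw[sqrt(3)*(-5*sqrt(w**4 + 3*w**2 + 6) + 3*sqrt(3))/9] = (-10*sqrt(3)*w**3 - 15*sqrt(3)*w)/(9*sqrt(w**4 + 3*w**2 + 6)), which equals G'(w).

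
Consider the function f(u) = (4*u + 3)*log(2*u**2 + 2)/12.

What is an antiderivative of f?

An antiderivative is F(u) = (-2*u**2 + u*(2*u + 3)*log(2*u**2 + 2) - 6*u + 2*log(u**2 + 1) + 6*atan(u))/12.

Recover f(u) by differentiating a candidate F(u); any mismatch rules it out.
Check: d/du[(-2*u**2 + u*(2*u + 3)*log(2*u**2 + 2) - 6*u + 2*log(u**2 + 1) + 6*atan(u))/12] = u*log(u**2 + 1)/3 + u*log(2)/3 + log(u**2 + 1)/4 + log(2)/4, which equals f(u).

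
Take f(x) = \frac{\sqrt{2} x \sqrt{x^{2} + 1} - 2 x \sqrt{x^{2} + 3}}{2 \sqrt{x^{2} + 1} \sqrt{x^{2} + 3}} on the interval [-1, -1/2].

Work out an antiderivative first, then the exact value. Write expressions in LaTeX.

Differentiate the proposed F(x) back; it has to land on f(x) exactly.
F(x) = \frac{- 2 \sqrt{x^{2} + 1} + \sqrt{2} \sqrt{x^{2} + 3}}{2} is an antiderivative of f.
Check: d/dx[\frac{- 2 \sqrt{x^{2} + 1} + \sqrt{2} \sqrt{x^{2} + 3}}{2}] = \frac{\sqrt{2} x \sqrt{x^{2} + 1} - 2 x \sqrt{x^{2} + 3}}{2 \sqrt{x^{2} + 1} \sqrt{x^{2} + 3}} = f(x).
F(-1/2) = - \frac{\sqrt{5}}{2} + \frac{\sqrt{26}}{4}; F(-1) = 0.
Integral = F(-1/2) - F(-1) = - \frac{\sqrt{5}}{2} + \frac{\sqrt{26}}{4}.

Antiderivative: F(x) = \frac{- 2 \sqrt{x^{2} + 1} + \sqrt{2} \sqrt{x^{2} + 3}}{2}; value = - \frac{\sqrt{5}}{2} + \frac{\sqrt{26}}{4}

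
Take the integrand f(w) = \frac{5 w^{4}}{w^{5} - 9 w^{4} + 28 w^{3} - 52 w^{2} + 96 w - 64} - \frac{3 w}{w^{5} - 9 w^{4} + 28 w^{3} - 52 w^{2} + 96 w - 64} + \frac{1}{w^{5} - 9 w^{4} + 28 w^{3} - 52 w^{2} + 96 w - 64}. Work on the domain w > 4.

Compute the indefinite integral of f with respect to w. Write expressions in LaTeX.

The denominator factors as \left(w - 4\right)^{2} \left(w - 1\right) \left(w^{2} + 4\right); partial fractions split f into directly integrable pieces: - \frac{3 \left(28 w - 23\right)}{100 \left(w^{2} + 4\right)} + \frac{1}{15 \left(w - 1\right)} + \frac{433}{75 \left(w - 4\right)} + \frac{423}{20 \left(w - 4\right)^{2}}.
Check: d/dw[\frac{3464 w \log{\left(w - 4 \right)} + 40 w \log{\left(w - 1 \right)} - 252 w \log{\left(w^{2} + 4 \right)} + 207 w \operatorname{atan}{\left(\frac{w}{2} \right)} - 13856 \log{\left(w - 4 \right)} - 160 \log{\left(w - 1 \right)} + 1008 \log{\left(w^{2} + 4 \right)} - 828 \operatorname{atan}{\left(\frac{w}{2} \right)} - 12690}{600 w - 2400}] = \frac{5 w^{4} - 3 w + 1}{w^{5} - 9 w^{4} + 28 w^{3} - 52 w^{2} + 96 w - 64}, which equals f(w).

F(w) = \frac{3464 w \log{\left(w - 4 \right)} + 40 w \log{\left(w - 1 \right)} - 252 w \log{\left(w^{2} + 4 \right)} + 207 w \operatorname{atan}{\left(\frac{w}{2} \right)} - 13856 \log{\left(w - 4 \right)} - 160 \log{\left(w - 1 \right)} + 1008 \log{\left(w^{2} + 4 \right)} - 828 \operatorname{atan}{\left(\frac{w}{2} \right)} - 12690}{600 w - 2400} + C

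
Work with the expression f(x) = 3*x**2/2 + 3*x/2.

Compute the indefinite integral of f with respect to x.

The integrand splits into summands that can be handled one at a time.
Check: d/dx[x**3/2 + 3*x**2/4] = 3*x**2/2 + 3*x/2 = f(x).

F(x) = x**3/2 + 3*x**2/4 + C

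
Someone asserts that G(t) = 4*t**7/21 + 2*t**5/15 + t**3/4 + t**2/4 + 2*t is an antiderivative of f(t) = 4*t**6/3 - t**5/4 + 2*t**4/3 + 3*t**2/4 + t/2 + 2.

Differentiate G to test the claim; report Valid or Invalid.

Invalid: d/dt[G] - f = t**5/4, which is not 0.

d/dt[G] = 4*t**6/3 + 2*t**4/3 + 3*t**2/4 + t/2 + 2
d/dt[G] - f(t) = t**5/4 != 0.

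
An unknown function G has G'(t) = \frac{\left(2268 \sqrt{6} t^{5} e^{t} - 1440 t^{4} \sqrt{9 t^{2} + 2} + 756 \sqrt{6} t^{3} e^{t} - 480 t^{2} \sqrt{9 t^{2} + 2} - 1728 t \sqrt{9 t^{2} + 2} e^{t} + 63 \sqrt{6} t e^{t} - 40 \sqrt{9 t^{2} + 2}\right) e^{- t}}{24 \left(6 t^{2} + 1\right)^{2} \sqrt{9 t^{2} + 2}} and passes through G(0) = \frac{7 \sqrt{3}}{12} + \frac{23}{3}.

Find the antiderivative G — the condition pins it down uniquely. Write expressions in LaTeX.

Since d/dt undoes antidifferentiation here, G(t) must give back the stated G'(t).
A general antiderivative is \frac{7 \sqrt{\frac{3 t^{2}}{2} + \frac{1}{3}}}{4} + \frac{5 e^{- t}}{3} + \frac{4}{4 t^{2} + \frac{2}{3}} + C.
The condition gives C = \frac{7 \sqrt{3}}{12} + \frac{23}{3} - (\frac{7 \sqrt{3}}{12} + \frac{23}{3}) = 0.
So G(t) = \frac{42 \sqrt{6} t^{2} \sqrt{9 t^{2} + 2} e^{t} + 240 t^{2} + 7 \sqrt{6} \sqrt{9 t^{2} + 2} e^{t} + 144 e^{t} + 40}{144 t^{2} e^{t} + 24 e^{t}}.
Check: d/dt[\frac{42 \sqrt{6} t^{2} \sqrt{9 t^{2} + 2} e^{t} + 240 t^{2} + 7 \sqrt{6} \sqrt{9 t^{2} + 2} e^{t} + 144 e^{t} + 40}{144 t^{2} e^{t} + 24 e^{t}}] = \frac{2268 \sqrt{6} t^{5} e^{t} - 1440 t^{4} \sqrt{9 t^{2} + 2} + 756 \sqrt{6} t^{3} e^{t} - 480 t^{2} \sqrt{9 t^{2} + 2} - 1728 t \sqrt{9 t^{2} + 2} e^{t} + 63 \sqrt{6} t e^{t} - 40 \sqrt{9 t^{2} + 2}}{864 t^{4} \sqrt{9 t^{2} + 2} e^{t} + 288 t^{2} \sqrt{9 t^{2} + 2} e^{t} + 24 \sqrt{9 t^{2} + 2} e^{t}}, which equals G'(t).

G(t) = \frac{42 \sqrt{6} t^{2} \sqrt{9 t^{2} + 2} e^{t} + 240 t^{2} + 7 \sqrt{6} \sqrt{9 t^{2} + 2} e^{t} + 144 e^{t} + 40}{144 t^{2} e^{t} + 24 e^{t}}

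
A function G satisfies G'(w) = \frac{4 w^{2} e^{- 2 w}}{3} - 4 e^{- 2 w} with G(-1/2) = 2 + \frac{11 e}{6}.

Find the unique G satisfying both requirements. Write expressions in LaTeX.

G'(w) has the shape u'v + uv' for u = - \frac{2 w^{2}}{3} - \frac{2 w}{3} + \frac{5}{3} and v = e^{- 2 w} — it is the derivative of the product u*v.
A general antiderivative is \frac{\left(- 2 w^{2} - 2 w + 5\right) e^{- 2 w}}{3} + C.
The condition gives C = 2 + \frac{11 e}{6} - (\frac{11 e}{6}) = 2.
So G(w) = \frac{\left(- 2 w^{2} - 2 w + 5\right) e^{- 2 w}}{3} + 2.
Check: d/dw[\frac{\left(- 2 w^{2} - 2 w + 5\right) e^{- 2 w}}{3} + 2] = \frac{\left(4 w^{2} - 12\right) e^{- 2 w}}{3}, which equals G'(w).

G(w) = \frac{\left(- 2 w^{2} - 2 w + 5\right) e^{- 2 w}}{3} + 2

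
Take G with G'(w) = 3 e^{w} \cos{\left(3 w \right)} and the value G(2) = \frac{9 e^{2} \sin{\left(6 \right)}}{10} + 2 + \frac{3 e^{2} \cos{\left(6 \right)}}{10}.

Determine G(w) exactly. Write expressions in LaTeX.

G(w) = \frac{9 e^{w} \sin{\left(3 w \right)} + 3 e^{w} \cos{\left(3 w \right)} + 20}{10}

A candidate passes only if d/dw[G] lands on the given G'(w) exactly.
A general antiderivative is \frac{9 e^{w} \sin{\left(3 w \right)}}{10} + \frac{3 e^{w} \cos{\left(3 w \right)}}{10} + C.
The condition gives C = \frac{9 e^{2} \sin{\left(6 \right)}}{10} + 2 + \frac{3 e^{2} \cos{\left(6 \right)}}{10} - (\frac{9 e^{2} \sin{\left(6 \right)}}{10} + \frac{3 e^{2} \cos{\left(6 \right)}}{10}) = 2.
So G(w) = \frac{9 e^{w} \sin{\left(3 w \right)} + 3 e^{w} \cos{\left(3 w \right)} + 20}{10}.
Check: d/dw[\frac{9 e^{w} \sin{\left(3 w \right)} + 3 e^{w} \cos{\left(3 w \right)} + 20}{10}] = 3 e^{w} \cos{\left(3 w \right)} = G'(w).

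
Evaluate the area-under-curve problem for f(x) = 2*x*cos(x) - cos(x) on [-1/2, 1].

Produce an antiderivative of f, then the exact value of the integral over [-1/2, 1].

The integrand splits into summands that can be handled one at a time.
F(x) = 2*x*sin(x) - sin(x) + 2*cos(x) is an antiderivative of f.
Check: d/dx[2*x*sin(x) - sin(x) + 2*cos(x)] = 2*x*cos(x) - cos(x) = f(x).
F(1) = sin(1) + 2*cos(1); F(-1/2) = 2*sin(1/2) + 2*cos(1/2).
Integral = F(1) - F(-1/2) = -2*cos(1/2) - 2*sin(1/2) + sin(1) + 2*cos(1).

Antiderivative: F(x) = 2*x*sin(x) - sin(x) + 2*cos(x); value = -2*cos(1/2) - 2*sin(1/2) + sin(1) + 2*cos(1)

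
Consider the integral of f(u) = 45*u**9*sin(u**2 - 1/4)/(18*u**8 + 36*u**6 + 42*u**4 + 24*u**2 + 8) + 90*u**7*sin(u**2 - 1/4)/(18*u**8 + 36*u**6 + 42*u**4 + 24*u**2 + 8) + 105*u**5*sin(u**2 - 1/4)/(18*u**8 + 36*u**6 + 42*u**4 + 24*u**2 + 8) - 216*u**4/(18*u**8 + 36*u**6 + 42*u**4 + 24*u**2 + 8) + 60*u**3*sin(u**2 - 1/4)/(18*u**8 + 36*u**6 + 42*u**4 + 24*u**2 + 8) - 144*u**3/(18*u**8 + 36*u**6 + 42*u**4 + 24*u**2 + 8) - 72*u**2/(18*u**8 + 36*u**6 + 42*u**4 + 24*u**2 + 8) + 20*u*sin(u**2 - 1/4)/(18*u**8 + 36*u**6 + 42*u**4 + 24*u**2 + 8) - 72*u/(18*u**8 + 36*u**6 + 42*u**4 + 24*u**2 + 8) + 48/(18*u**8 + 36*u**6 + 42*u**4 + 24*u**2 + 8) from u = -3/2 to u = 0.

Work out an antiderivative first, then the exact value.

Antiderivative: F(u) = -(15*u**4*cos(u**2 - 1/4) + 15*u**2*cos(u**2 - 1/4) - 48*u + 10*cos(u**2 - 1/4) - 24)/(4*(3*u**4 + 3*u**2 + 2)); value = -5*cos(1/4)/4 + 5*cos(2)/4 + 1341/383

Integrate term by term and add the pieces.
F(u) = -(15*u**4*cos(u**2 - 1/4) + 15*u**2*cos(u**2 - 1/4) - 48*u + 10*cos(u**2 - 1/4) - 24)/(4*(3*u**4 + 3*u**2 + 2)) is an antiderivative of f.
Check: d/du[-(15*u**4*cos(u**2 - 1/4) + 15*u**2*cos(u**2 - 1/4) - 48*u + 10*cos(u**2 - 1/4) - 24)/(4*(3*u**4 + 3*u**2 + 2))] = (45*u**9*sin(u**2 - 1/4) + 90*u**7*sin(u**2 - 1/4) + 105*u**5*sin(u**2 - 1/4) - 216*u**4 + 60*u**3*sin(u**2 - 1/4) - 144*u**3 - 72*u**2 + 20*u*sin(u**2 - 1/4) - 72*u + 48)/(18*u**8 + 36*u**6 + 42*u**4 + 24*u**2 + 8), which equals f(u).
F(0) = 3 - 5*cos(1/4)/4; F(-3/2) = -192/383 - 5*cos(2)/4.
Integral = F(0) - F(-3/2) = -5*cos(1/4)/4 + 5*cos(2)/4 + 1341/383.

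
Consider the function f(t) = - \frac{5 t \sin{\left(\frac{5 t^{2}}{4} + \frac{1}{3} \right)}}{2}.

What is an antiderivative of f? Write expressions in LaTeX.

An antiderivative is F(t) = \cos{\left(\frac{5 t^{2}}{4} + \frac{1}{3} \right)}.

The substitution u = \frac{5 t^{2}}{4} + \frac{1}{3} works: f is exactly (dF/du)*(du/dt) for that inner function.
Check: d/dt[\cos{\left(\frac{5 t^{2}}{4} + \frac{1}{3} \right)}] = - \frac{5 t \sin{\left(\frac{5 t^{2}}{4} + \frac{1}{3} \right)}}{2} = f(t).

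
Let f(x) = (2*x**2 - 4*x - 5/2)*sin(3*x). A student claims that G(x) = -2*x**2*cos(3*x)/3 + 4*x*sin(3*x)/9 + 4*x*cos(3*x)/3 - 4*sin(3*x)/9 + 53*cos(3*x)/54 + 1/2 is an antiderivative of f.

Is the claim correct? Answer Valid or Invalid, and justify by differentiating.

d/dx[G] = 2*x**2*sin(3*x) - 4*x*sin(3*x) - 5*sin(3*x)/2
This equals f(x) exactly, so the claim holds.

Valid. The derivative of G reproduces f.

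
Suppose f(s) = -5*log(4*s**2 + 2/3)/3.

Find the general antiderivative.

F(s) = -5*s*log(4*s**2 + 2/3)/3 + 10*s/3 - 5*sqrt(6)*atan(sqrt(6)*s)/9 + C

Whatever form F(s) takes, F'(s) = f(s) is non-negotiable.
Check: d/ds[-5*s*log(4*s**2 + 2/3)/3 + 10*s/3 - 5*sqrt(6)*atan(sqrt(6)*s)/9] = -5*log(2*s**2 + 1/3)/3 - 5*log(2)/3, which equals f(s).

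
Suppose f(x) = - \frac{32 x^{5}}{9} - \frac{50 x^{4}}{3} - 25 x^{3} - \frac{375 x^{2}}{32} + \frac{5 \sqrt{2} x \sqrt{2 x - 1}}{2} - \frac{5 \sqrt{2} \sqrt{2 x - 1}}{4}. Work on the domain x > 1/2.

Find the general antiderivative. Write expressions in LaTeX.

F(x) = \frac{\sqrt{2} \left(- 512 \sqrt{2} x^{6} - 2880 \sqrt{2} x^{5} - 5400 \sqrt{2} x^{4} - 3375 \sqrt{2} x^{3} + 1728 x^{2} \sqrt{2 x - 1} - 1728 x \sqrt{2 x - 1} + 432 \sqrt{2 x - 1}\right)}{1728} + C

Integrate term by term and add the pieces.
Check: d/dx[\frac{\sqrt{2} \left(- 512 \sqrt{2} x^{6} - 2880 \sqrt{2} x^{5} - 5400 \sqrt{2} x^{4} - 3375 \sqrt{2} x^{3} + 1728 x^{2} \sqrt{2 x - 1} - 1728 x \sqrt{2 x - 1} + 432 \sqrt{2 x - 1}\right)}{1728}] = \frac{- 1024 x^{5} \sqrt{2 x - 1} - 4800 x^{4} \sqrt{2 x - 1} - 7200 x^{3} \sqrt{2 x - 1} - 3375 x^{2} \sqrt{2 x - 1} + 1440 \sqrt{2} x^{2} - 1440 \sqrt{2} x + 360 \sqrt{2}}{288 \sqrt{2 x - 1}}, which equals f(x).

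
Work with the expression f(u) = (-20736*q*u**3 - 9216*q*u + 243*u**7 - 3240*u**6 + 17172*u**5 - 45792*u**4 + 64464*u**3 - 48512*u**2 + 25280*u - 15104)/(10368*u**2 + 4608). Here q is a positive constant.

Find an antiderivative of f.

An antiderivative is F(u) = -(6912*q*u**2 - 27*u**6 + 432*u**5 - 2844*u**4 + 9856*u**3 - 18960*u**2 + 19200*u + 2304*atan(3*u/2) - 8000)/6912.

A candidate is checked by its d/du: the result must match f(u).
Check: d/du[-(6912*q*u**2 - 27*u**6 + 432*u**5 - 2844*u**4 + 9856*u**3 - 18960*u**2 + 19200*u + 2304*atan(3*u/2) - 8000)/6912] = (-20736*q*u**3 - 9216*q*u + 243*u**7 - 3240*u**6 + 17172*u**5 - 45792*u**4 + 64464*u**3 - 48512*u**2 + 25280*u - 15104)/(10368*u**2 + 4608) = f(u).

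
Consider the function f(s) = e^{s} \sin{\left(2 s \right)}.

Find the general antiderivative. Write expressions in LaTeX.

For F(s) to be correct the identity F'(s) - f(s) = 0 must hold.
Check: d/ds[\frac{e^{s} \sin{\left(2 s \right)}}{5} - \frac{2 e^{s} \cos{\left(2 s \right)}}{5}] = e^{s} \sin{\left(2 s \right)} = f(s).

F(s) = \frac{e^{s} \sin{\left(2 s \right)}}{5} - \frac{2 e^{s} \cos{\left(2 s \right)}}{5} + C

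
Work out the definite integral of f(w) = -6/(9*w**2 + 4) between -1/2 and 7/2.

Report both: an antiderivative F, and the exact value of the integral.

Antiderivative: F(w) = -atan(3*w/2); value = -atan(21/4) - atan(3/4)

Whatever form F(w) takes, F'(w) = f(w) is non-negotiable.
F(w) = -atan(3*w/2) is an antiderivative of f.
Check: d/dw[-atan(3*w/2)] = -6/(9*w**2 + 4) = f(w).
F(7/2) = -atan(21/4); F(-1/2) = atan(3/4).
Integral = F(7/2) - F(-1/2) = -atan(21/4) - atan(3/4).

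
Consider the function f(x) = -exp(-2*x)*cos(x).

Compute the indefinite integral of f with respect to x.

F(x) = (-sin(x) + 2*cos(x))*exp(-2*x)/5 + C

For F(x) to be correct the identity F'(x) - f(x) = 0 must hold.
Check: d/dx[(-sin(x) + 2*cos(x))*exp(-2*x)/5] = -exp(-2*x)*cos(x) = f(x).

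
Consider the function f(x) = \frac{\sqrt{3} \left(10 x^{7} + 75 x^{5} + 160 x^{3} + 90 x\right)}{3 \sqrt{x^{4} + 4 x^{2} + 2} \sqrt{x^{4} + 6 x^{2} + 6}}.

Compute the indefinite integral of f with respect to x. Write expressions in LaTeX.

Recognize the product-rule pattern: f = u'v + uv' with u = \frac{5 \sqrt{x^{4} + 4 x^{2} + 2}}{2}, v = \sqrt{\frac{x^{4}}{3} + 2 x^{2} + 2}, so integration by parts undoes it.
Check: d/dx[\frac{5 \sqrt{\frac{x^{4}}{3} + 2 x^{2} + 2} \sqrt{x^{4} + 4 x^{2} + 2}}{2}] = \frac{\sqrt{3} \left(10 x^{7} + 75 x^{5} + 160 x^{3} + 90 x\right)}{3 \sqrt{x^{4} + 4 x^{2} + 2} \sqrt{x^{4} + 6 x^{2} + 6}} = f(x).

F(x) = \frac{5 \sqrt{\frac{x^{4}}{3} + 2 x^{2} + 2} \sqrt{x^{4} + 4 x^{2} + 2}}{2} + C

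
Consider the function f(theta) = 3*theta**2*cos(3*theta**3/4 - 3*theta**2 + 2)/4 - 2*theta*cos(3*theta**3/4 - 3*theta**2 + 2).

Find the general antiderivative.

The substitution u = 3*theta**3/4 - 3*theta**2 + 2 works: f is exactly (dF/du)*(du/dtheta) for that inner function.
Check: d/dtheta[sin(3*theta**3/4 - 3*theta**2 + 2)/3] = 3*theta**2*cos(3*theta**3/4 - 3*theta**2 + 2)/4 - 2*theta*cos(3*theta**3/4 - 3*theta**2 + 2) = f(theta).

F(theta) = sin(3*theta**3/4 - 3*theta**2 + 2)/3 + C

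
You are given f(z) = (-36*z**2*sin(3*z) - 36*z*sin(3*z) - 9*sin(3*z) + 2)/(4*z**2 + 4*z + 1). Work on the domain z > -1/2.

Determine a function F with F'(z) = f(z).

An antiderivative is F(z) = (3*(2*z + 1)*cos(3*z) - 1)/(2*z + 1).

Differentiate the proposed F(z) back; it has to land on f(z) exactly.
Check: d/dz[(3*(2*z + 1)*cos(3*z) - 1)/(2*z + 1)] = (-36*z**2*sin(3*z) - 36*z*sin(3*z) - 9*sin(3*z) + 2)/(4*z**2 + 4*z + 1) = f(z).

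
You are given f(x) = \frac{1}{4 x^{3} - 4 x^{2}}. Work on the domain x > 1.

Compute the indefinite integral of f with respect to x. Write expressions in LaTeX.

F(x) = - \frac{\log{\left(x \right)}}{4} + \frac{\log{\left(x - 1 \right)}}{4} + \frac{1}{4 x} + C

The denominator factors as 4 x^{2} \left(x - 1\right); partial fractions split f into directly integrable pieces: \frac{1}{4 \left(x - 1\right)} - \frac{1}{4 x} - \frac{1}{4 x^{2}}.
Check: d/dx[- \frac{\log{\left(x \right)}}{4} + \frac{\log{\left(x - 1 \right)}}{4} + \frac{1}{4 x}] = \frac{1}{4 x^{3} - 4 x^{2}} = f(x).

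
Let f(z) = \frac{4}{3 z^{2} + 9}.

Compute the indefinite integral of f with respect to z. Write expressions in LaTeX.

Whatever form F(z) takes, F'(z) = f(z) is non-negotiable.
Check: d/dz[\frac{4 \sqrt{3} \operatorname{atan}{\left(\frac{\sqrt{3} z}{3} \right)}}{9}] = \frac{4}{3 z^{2} + 9} = f(z).

F(z) = \frac{4 \sqrt{3} \operatorname{atan}{\left(\frac{\sqrt{3} z}{3} \right)}}{9} + C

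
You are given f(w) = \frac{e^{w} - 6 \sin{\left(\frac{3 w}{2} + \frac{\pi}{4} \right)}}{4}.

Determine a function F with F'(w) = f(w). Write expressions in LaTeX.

An antiderivative is F(w) = \frac{e^{w}}{4} + \cos{\left(\frac{3 w}{2} + \frac{\pi}{4} \right)}.

Differentiate the proposed F(w) back; it has to land on f(w) exactly.
Check: d/dw[\frac{e^{w}}{4} + \cos{\left(\frac{3 w}{2} + \frac{\pi}{4} \right)}] = \frac{e^{w}}{4} - \frac{3 \sin{\left(\frac{3 w}{2} + \frac{\pi}{4} \right)}}{2}, which equals f(w).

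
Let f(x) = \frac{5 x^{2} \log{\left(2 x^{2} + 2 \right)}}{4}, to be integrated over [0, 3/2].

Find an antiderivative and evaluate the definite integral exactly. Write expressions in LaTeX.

Differentiate the proposed F(x) back; it has to land on f(x) exactly.
F(x) = \frac{5 \left(3 x^{3} \log{\left(2 x^{2} + 2 \right)} - 2 x^{3} + 6 x - 6 \operatorname{atan}{\left(x \right)}\right)}{36} is an antiderivative of f.
Check: d/dx[\frac{5 \left(3 x^{3} \log{\left(2 x^{2} + 2 \right)} - 2 x^{3} + 6 x - 6 \operatorname{atan}{\left(x \right)}\right)}{36}] = \frac{5 x^{2} \log{\left(x^{2} + 1 \right)}}{4} + \frac{5 x^{2} \log{\left(2 \right)}}{4}, which equals f(x).
F(3/2) = - \frac{5 \operatorname{atan}{\left(\frac{3}{2} \right)}}{6} + \frac{5}{16} + \frac{45 \log{\left(\frac{13}{2} \right)}}{32}; F(0) = 0.
Integral = F(3/2) - F(0) = - \frac{5 \operatorname{atan}{\left(\frac{3}{2} \right)}}{6} + \frac{5}{16} + \frac{45 \log{\left(\frac{13}{2} \right)}}{32}.

Antiderivative: F(x) = \frac{5 \left(3 x^{3} \log{\left(2 x^{2} + 2 \right)} - 2 x^{3} + 6 x - 6 \operatorname{atan}{\left(x \right)}\right)}{36}; value = - \frac{5 \operatorname{atan}{\left(\frac{3}{2} \right)}}{6} + \frac{5}{16} + \frac{45 \log{\left(\frac{13}{2} \right)}}{32}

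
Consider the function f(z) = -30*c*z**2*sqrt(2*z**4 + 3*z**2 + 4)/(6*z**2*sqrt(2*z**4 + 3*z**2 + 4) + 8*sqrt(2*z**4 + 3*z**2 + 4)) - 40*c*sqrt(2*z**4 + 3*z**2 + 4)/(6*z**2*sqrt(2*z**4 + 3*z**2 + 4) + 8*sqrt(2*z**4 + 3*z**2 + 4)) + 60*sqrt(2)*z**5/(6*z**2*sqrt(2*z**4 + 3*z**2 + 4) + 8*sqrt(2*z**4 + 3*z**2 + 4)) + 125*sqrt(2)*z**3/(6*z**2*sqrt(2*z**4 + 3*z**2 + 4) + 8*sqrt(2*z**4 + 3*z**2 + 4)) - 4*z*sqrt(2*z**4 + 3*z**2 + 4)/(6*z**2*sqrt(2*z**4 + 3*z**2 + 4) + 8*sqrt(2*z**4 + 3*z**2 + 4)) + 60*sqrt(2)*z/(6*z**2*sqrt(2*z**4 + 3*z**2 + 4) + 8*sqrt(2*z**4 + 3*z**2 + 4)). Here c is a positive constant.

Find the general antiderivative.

F(z) = -5*c*z + 5*sqrt(z**4 + 3*z**2/2 + 2) - log(z**2 + 4/3)/3 + C

The integrand splits into summands that can be handled one at a time.
Check: d/dz[-5*c*z + 5*sqrt(z**4 + 3*z**2/2 + 2) - log(z**2 + 4/3)/3] = (-30*c*z**2*sqrt(2*z**4 + 3*z**2 + 4) - 40*c*sqrt(2*z**4 + 3*z**2 + 4) + 60*sqrt(2)*z**5 + 125*sqrt(2)*z**3 - 4*z*sqrt(2*z**4 + 3*z**2 + 4) + 60*sqrt(2)*z)/(6*z**2*sqrt(2*z**4 + 3*z**2 + 4) + 8*sqrt(2*z**4 + 3*z**2 + 4)), which equals f(z).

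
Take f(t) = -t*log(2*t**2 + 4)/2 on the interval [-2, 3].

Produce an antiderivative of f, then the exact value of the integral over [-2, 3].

Antiderivative: F(t) = (-t**2*log(2*t**2 + 4) + t**2 - 2*log(t**2 + 2))/4; value = -9*log(22)/4 - log(11)/2 + log(6)/2 + 5/4 + log(12)

A candidate is checked by its d/dt: the result must match f(t).
F(t) = (-t**2*log(2*t**2 + 4) + t**2 - 2*log(t**2 + 2))/4 is an antiderivative of f.
Check: d/dt[(-t**2*log(2*t**2 + 4) + t**2 - 2*log(t**2 + 2))/4] = -t*log(t**2 + 2)/2 - t*log(2)/2, which equals f(t).
F(3) = -9*log(22)/4 - log(11)/2 + 9/4; F(-2) = -log(12) - log(6)/2 + 1.
Integral = F(3) - F(-2) = -9*log(22)/4 - log(11)/2 + log(6)/2 + 5/4 + log(12).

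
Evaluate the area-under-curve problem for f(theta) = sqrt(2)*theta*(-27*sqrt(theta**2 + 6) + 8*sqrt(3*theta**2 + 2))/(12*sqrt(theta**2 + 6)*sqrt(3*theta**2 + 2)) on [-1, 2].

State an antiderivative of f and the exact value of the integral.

Antiderivative: F(theta) = 4*sqrt(theta**2/2 + 3)/3 - 3*sqrt(3*theta**2/2 + 1)/2; value = -3*sqrt(7)/2 - 2*sqrt(14)/3 + 3*sqrt(10)/4 + 4*sqrt(5)/3

Any candidate F(theta) must reproduce f(theta) exactly when differentiated.
F(theta) = 4*sqrt(theta**2/2 + 3)/3 - 3*sqrt(3*theta**2/2 + 1)/2 is an antiderivative of f.
Check: d/dtheta[4*sqrt(theta**2/2 + 3)/3 - 3*sqrt(3*theta**2/2 + 1)/2] = (-27*sqrt(2)*theta*sqrt(theta**2 + 6) + 8*sqrt(2)*theta*sqrt(3*theta**2 + 2))/(12*sqrt(theta**2 + 6)*sqrt(3*theta**2 + 2)), which equals f(theta).
F(2) = -3*sqrt(7)/2 + 4*sqrt(5)/3; F(-1) = -3*sqrt(10)/4 + 2*sqrt(14)/3.
Integral = F(2) - F(-1) = -3*sqrt(7)/2 - 2*sqrt(14)/3 + 3*sqrt(10)/4 + 4*sqrt(5)/3.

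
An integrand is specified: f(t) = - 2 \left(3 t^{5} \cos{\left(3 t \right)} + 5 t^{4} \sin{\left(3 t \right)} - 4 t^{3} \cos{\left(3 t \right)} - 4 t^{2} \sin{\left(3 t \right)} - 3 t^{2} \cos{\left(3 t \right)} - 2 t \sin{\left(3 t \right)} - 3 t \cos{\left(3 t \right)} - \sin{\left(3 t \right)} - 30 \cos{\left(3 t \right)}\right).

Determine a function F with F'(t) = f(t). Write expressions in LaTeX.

f has the shape u'v + uv' for u = - 2 t^{5} + \frac{8 t^{3}}{3} + 2 t^{2} + 2 t + 20 and v = \sin{\left(3 t \right)} — it is the derivative of the product u*v.
Check: d/dt[- 2 t^{5} \sin{\left(3 t \right)} + \frac{8 t^{3} \sin{\left(3 t \right)}}{3} + 2 t^{2} \sin{\left(3 t \right)} + 2 t \sin{\left(3 t \right)} + 20 \sin{\left(3 t \right)}] = - 6 t^{5} \cos{\left(3 t \right)} - 10 t^{4} \sin{\left(3 t \right)} + 8 t^{3} \cos{\left(3 t \right)} + 8 t^{2} \sin{\left(3 t \right)} + 6 t^{2} \cos{\left(3 t \right)} + 4 t \sin{\left(3 t \right)} + 6 t \cos{\left(3 t \right)} + 2 \sin{\left(3 t \right)} + 60 \cos{\left(3 t \right)}, which equals f(t).

An antiderivative is F(t) = - 2 t^{5} \sin{\left(3 t \right)} + \frac{8 t^{3} \sin{\left(3 t \right)}}{3} + 2 t^{2} \sin{\left(3 t \right)} + 2 t \sin{\left(3 t \right)} + 20 \sin{\left(3 t \right)}.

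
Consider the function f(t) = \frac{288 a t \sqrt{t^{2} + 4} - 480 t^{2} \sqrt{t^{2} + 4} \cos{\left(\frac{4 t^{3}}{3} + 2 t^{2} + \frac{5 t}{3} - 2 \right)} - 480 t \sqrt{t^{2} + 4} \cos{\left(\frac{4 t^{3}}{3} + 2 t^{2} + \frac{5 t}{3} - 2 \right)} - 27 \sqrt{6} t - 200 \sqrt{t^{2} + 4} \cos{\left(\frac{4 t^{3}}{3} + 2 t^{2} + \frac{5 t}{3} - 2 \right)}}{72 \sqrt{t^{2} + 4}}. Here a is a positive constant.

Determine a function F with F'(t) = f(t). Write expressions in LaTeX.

Differentiate the proposed F(t) back; it has to land on f(t) exactly.
Check: d/dt[\frac{48 a t^{2} - 9 \sqrt{6} \sqrt{t^{2} + 4} - 40 \sin{\left(\frac{4 t^{3}}{3} + 2 t^{2} + \frac{5 t}{3} - 2 \right)}}{24}] = \frac{288 a t \sqrt{t^{2} + 4} - 480 t^{2} \sqrt{t^{2} + 4} \cos{\left(\frac{4 t^{3}}{3} + 2 t^{2} + \frac{5 t}{3} - 2 \right)} - 480 t \sqrt{t^{2} + 4} \cos{\left(\frac{4 t^{3}}{3} + 2 t^{2} + \frac{5 t}{3} - 2 \right)} - 27 \sqrt{6} t - 200 \sqrt{t^{2} + 4} \cos{\left(\frac{4 t^{3}}{3} + 2 t^{2} + \frac{5 t}{3} - 2 \right)}}{72 \sqrt{t^{2} + 4}} = f(t).

An antiderivative is F(t) = \frac{48 a t^{2} - 9 \sqrt{6} \sqrt{t^{2} + 4} - 40 \sin{\left(\frac{4 t^{3}}{3} + 2 t^{2} + \frac{5 t}{3} - 2 \right)}}{24}.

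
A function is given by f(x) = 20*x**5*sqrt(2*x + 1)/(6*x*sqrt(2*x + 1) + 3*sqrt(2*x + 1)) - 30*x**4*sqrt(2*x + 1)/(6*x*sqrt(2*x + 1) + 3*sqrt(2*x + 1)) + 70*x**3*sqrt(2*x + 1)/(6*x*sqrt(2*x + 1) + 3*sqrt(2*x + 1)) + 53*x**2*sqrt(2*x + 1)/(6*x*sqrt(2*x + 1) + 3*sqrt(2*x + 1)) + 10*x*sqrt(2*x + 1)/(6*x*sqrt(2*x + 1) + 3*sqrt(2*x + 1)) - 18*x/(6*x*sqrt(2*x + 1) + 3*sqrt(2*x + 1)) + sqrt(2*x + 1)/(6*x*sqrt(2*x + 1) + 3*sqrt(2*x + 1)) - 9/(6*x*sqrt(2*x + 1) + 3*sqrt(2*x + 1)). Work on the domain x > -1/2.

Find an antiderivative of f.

An antiderivative is F(x) = 2*x**5/3 - 5*x**4/3 + 5*x**3 + 2*x**2/3 + x - 3*sqrt(2*x + 1) - log(2*x + 1)/3.

Integrate term by term and add the pieces.
Check: d/dx[2*x**5/3 - 5*x**4/3 + 5*x**3 + 2*x**2/3 + x - 3*sqrt(2*x + 1) - log(2*x + 1)/3] = (20*x**5*sqrt(2*x + 1) - 30*x**4*sqrt(2*x + 1) + 70*x**3*sqrt(2*x + 1) + 53*x**2*sqrt(2*x + 1) + 10*x*sqrt(2*x + 1) - 18*x + sqrt(2*x + 1) - 9)/(6*x*sqrt(2*x + 1) + 3*sqrt(2*x + 1)), which equals f(x).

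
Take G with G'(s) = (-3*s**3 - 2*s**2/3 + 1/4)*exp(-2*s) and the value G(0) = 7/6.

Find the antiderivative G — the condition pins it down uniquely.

G(s) = (18*s**3 + 31*s**2 + 31*s + 14)*exp(-2*s)/12

G'(s) has the shape u'v + uv' for u = 3*s**3/2 + 31*s**2/12 + 31*s/12 + 7/6 and v = exp(-2*s) — it is the derivative of the product u*v.
A general antiderivative is (18*s**3 + 31*s**2 + 31*s + 14)*exp(-2*s)/12 + C.
The condition gives C = 7/6 - (7/6) = 0.
So G(s) = (18*s**3 + 31*s**2 + 31*s + 14)*exp(-2*s)/12.
Check: d/ds[(18*s**3 + 31*s**2 + 31*s + 14)*exp(-2*s)/12] = (-36*s**3 - 8*s**2 + 3)*exp(-2*s)/12, which equals G'(s).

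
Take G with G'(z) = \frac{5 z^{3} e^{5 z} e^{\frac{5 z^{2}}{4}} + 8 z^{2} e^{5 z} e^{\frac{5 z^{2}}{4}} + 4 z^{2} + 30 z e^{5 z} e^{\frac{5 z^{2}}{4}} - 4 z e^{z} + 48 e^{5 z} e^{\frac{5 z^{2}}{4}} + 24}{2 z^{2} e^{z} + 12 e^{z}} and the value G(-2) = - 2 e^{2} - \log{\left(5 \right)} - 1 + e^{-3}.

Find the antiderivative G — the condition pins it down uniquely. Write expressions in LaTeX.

Whatever form G(z) takes, its d/dz must return the stated G'(z).
A general antiderivative is e^{\frac{5 z^{2}}{4} + 4 z} - \log{\left(\frac{z^{2}}{2} + 3 \right)} - 2 e^{- z} + C.
The condition gives C = - 2 e^{2} - \log{\left(5 \right)} - 1 + e^{-3} - (- 2 e^{2} - \log{\left(5 \right)} + e^{-3}) = -1.
So G(z) = e^{\frac{5 z^{2}}{4} + 4 z} - \log{\left(\frac{z^{2}}{2} + 3 \right)} - 1 - 2 e^{- z}.
Check: d/dz[e^{\frac{5 z^{2}}{4} + 4 z} - \log{\left(\frac{z^{2}}{2} + 3 \right)} - 1 - 2 e^{- z}] = \frac{5 z^{3} e^{5 z} e^{\frac{5 z^{2}}{4}} + 8 z^{2} e^{5 z} e^{\frac{5 z^{2}}{4}} + 4 z^{2} + 30 z e^{5 z} e^{\frac{5 z^{2}}{4}} - 4 z e^{z} + 48 e^{5 z} e^{\frac{5 z^{2}}{4}} + 24}{2 z^{2} e^{z} + 12 e^{z}} = G'(z).

G(z) = e^{\frac{5 z^{2}}{4} + 4 z} - \log{\left(\frac{z^{2}}{2} + 3 \right)} - 1 - 2 e^{- z}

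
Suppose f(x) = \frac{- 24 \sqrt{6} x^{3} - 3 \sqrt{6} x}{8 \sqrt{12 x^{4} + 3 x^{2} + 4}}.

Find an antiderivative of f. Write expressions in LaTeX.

An antiderivative is F(x) = - \frac{\sqrt{6} \sqrt{12 x^{4} + 3 x^{2} + 4}}{8}.

The substitution u = 2 x^{4} + \frac{x^{2}}{2} + \frac{2}{3} works: f is exactly (dF/du)*(du/dx) for that inner function.
Check: d/dx[- \frac{\sqrt{6} \sqrt{12 x^{4} + 3 x^{2} + 4}}{8}] = \frac{- 24 \sqrt{6} x^{3} - 3 \sqrt{6} x}{8 \sqrt{12 x^{4} + 3 x^{2} + 4}} = f(x).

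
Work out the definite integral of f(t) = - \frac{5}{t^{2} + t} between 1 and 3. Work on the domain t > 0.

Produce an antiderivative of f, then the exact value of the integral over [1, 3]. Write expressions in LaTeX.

Antiderivative: F(t) = - 5 \log{\left(t \right)} + 5 \log{\left(t + 1 \right)}; value = - 5 \log{\left(3 \right)} - 5 \log{\left(2 \right)} + 5 \log{\left(4 \right)}

The denominator factors as t \left(t + 1\right); partial fractions split f into directly integrable pieces: \frac{5}{t + 1} - \frac{5}{t}.
F(t) = - 5 \log{\left(t \right)} + 5 \log{\left(t + 1 \right)} is an antiderivative of f.
Check: d/dt[- 5 \log{\left(t \right)} + 5 \log{\left(t + 1 \right)}] = - \frac{5}{t^{2} + t} = f(t).
F(3) = - 5 \log{\left(3 \right)} + 5 \log{\left(4 \right)}; F(1) = 5 \log{\left(2 \right)}.
Integral = F(3) - F(1) = - 5 \log{\left(3 \right)} - 5 \log{\left(2 \right)} + 5 \log{\left(4 \right)}.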